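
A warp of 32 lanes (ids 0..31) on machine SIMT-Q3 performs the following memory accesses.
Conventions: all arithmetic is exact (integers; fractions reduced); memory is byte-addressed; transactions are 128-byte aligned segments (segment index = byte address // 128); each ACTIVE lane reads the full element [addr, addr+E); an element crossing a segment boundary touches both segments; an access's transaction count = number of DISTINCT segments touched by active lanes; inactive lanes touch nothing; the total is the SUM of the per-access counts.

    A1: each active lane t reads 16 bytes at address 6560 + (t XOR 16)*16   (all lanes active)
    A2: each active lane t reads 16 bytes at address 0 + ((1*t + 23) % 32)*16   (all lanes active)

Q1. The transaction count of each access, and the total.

A1: 5 transactions
A2: 4 transactions

Answer: 5,4; total 9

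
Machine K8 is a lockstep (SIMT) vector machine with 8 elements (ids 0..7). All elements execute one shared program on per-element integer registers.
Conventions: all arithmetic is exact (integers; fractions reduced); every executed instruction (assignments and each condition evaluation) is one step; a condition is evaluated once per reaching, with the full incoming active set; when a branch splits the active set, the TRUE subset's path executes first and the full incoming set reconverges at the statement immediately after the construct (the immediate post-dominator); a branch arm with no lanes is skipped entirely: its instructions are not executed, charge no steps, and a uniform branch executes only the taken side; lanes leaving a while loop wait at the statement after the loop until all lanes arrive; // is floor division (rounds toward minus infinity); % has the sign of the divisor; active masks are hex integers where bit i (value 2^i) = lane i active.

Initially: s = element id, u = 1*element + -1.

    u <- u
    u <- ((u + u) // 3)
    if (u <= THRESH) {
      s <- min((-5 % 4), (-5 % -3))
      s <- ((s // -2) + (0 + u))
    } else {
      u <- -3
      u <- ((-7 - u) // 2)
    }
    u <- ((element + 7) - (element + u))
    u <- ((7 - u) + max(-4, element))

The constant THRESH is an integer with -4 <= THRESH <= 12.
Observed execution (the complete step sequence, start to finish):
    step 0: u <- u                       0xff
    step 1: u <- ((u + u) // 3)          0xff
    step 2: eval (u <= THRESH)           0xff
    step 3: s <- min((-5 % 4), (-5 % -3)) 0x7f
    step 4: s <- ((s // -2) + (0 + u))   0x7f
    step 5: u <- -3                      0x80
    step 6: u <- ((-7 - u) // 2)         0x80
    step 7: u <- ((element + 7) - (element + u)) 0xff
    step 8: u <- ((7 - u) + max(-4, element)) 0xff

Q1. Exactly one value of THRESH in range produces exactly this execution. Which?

Answer: THRESH = 3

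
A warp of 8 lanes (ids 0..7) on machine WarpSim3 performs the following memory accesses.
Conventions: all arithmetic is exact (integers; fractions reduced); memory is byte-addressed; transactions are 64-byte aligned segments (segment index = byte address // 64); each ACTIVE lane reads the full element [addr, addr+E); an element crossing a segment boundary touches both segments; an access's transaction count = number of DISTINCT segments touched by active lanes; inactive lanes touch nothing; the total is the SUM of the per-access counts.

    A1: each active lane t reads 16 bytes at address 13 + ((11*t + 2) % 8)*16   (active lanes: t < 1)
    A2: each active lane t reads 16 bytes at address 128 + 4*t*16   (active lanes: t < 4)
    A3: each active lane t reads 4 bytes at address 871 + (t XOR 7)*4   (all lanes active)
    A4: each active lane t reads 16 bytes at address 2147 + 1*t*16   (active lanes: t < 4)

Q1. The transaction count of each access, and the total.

A1: 1 transaction
A2: 4 transactions
A3: 2 transactions
A4: 2 transactions

Answer: 1,4,2,2; total 9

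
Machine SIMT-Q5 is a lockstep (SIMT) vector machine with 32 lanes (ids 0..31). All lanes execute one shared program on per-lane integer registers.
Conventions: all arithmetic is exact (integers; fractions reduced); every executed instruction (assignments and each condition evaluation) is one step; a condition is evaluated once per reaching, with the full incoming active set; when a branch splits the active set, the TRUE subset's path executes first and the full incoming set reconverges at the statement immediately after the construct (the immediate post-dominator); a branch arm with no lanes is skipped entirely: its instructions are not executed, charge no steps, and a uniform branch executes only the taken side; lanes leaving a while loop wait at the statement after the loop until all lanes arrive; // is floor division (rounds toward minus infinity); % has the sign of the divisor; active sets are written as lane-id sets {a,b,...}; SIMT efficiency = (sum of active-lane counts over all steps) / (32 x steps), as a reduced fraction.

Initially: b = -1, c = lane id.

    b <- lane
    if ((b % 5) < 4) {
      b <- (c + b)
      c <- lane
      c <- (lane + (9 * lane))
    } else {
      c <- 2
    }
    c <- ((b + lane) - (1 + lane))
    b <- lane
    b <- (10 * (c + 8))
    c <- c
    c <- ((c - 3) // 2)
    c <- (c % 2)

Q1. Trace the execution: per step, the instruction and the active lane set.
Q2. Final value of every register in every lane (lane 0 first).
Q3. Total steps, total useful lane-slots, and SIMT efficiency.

step 0: b <- lane                    {0,1,2,3,4,5,6,7,8,9,10,11,12,13,14,15,16,17,18,19,20,21,22,23,24,25,26,27,28,29,30,31}
step 1: eval ((b % 5) < 4)           {0,1,2,3,4,5,6,7,8,9,10,11,12,13,14,15,16,17,18,19,20,21,22,23,24,25,26,27,28,29,30,31}
step 2: b <- (c + b)                 {0,1,2,3,5,6,7,8,10,11,12,13,15,16,17,18,20,21,22,23,25,26,27,28,30,31}
step 3: c <- lane                    {0,1,2,3,5,6,7,8,10,11,12,13,15,16,17,18,20,21,22,23,25,26,27,28,30,31}
step 4: c <- (lane + (9 * lane))     {0,1,2,3,5,6,7,8,10,11,12,13,15,16,17,18,20,21,22,23,25,26,27,28,30,31}
step 5: c <- 2                       {4,9,14,19,24,29}
step 6: c <- ((b + lane) - (1 + lane)) {0,1,2,3,4,5,6,7,8,9,10,11,12,13,14,15,16,17,18,19,20,21,22,23,24,25,26,27,28,29,30,31}
step 7: b <- lane                    {0,1,2,3,4,5,6,7,8,9,10,11,12,13,14,15,16,17,18,19,20,21,22,23,24,25,26,27,28,29,30,31}
step 8: b <- (10 * (c + 8))          {0,1,2,3,4,5,6,7,8,9,10,11,12,13,14,15,16,17,18,19,20,21,22,23,24,25,26,27,28,29,30,31}
step 9: c <- c                       {0,1,2,3,4,5,6,7,8,9,10,11,12,13,14,15,16,17,18,19,20,21,22,23,24,25,26,27,28,29,30,31}
step 10: c <- ((c - 3) // 2)          {0,1,2,3,4,5,6,7,8,9,10,11,12,13,14,15,16,17,18,19,20,21,22,23,24,25,26,27,28,29,30,31}
step 11: c <- (c % 2)                 {0,1,2,3,4,5,6,7,8,9,10,11,12,13,14,15,16,17,18,19,20,21,22,23,24,25,26,27,28,29,30,31}

Answer: 12 steps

b: 70,90,110,130,110,170,190,210,230,160,270,290,310,330,210,370,390,410,430,260,470,490,510,530,310,570,590,610,630,360,670,690
c: 0,1,0,1,0,1,0,1,0,0,0,1,0,1,1,1,0,1,0,1,0,1,0,1,0,1,0,1,0,0,0,1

steps = 12; useful = 340; efficiency = 340/384 = 85/96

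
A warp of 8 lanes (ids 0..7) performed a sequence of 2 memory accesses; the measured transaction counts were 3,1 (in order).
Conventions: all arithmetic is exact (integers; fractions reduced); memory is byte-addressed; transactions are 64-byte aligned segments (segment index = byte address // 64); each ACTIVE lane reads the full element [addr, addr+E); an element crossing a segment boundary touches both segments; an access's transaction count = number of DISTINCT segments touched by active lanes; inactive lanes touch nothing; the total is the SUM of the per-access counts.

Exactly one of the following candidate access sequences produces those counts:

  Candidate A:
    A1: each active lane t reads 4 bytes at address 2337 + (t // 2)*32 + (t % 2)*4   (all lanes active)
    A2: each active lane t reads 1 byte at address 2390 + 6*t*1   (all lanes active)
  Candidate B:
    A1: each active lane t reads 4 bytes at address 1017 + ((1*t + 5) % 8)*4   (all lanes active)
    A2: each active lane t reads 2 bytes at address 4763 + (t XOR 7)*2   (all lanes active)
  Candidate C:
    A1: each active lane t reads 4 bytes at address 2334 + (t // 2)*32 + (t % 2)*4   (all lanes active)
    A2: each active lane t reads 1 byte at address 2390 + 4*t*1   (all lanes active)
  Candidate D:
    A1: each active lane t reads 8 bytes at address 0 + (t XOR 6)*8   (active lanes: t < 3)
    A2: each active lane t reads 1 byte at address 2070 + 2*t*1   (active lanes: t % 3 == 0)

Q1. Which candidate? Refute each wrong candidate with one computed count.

A: A2 gives 2 transactions, not 1
B: A1 gives 2 transactions, not 3
D: A1 gives 1 transaction, not 3
C: all counts match (3,1)

Answer: C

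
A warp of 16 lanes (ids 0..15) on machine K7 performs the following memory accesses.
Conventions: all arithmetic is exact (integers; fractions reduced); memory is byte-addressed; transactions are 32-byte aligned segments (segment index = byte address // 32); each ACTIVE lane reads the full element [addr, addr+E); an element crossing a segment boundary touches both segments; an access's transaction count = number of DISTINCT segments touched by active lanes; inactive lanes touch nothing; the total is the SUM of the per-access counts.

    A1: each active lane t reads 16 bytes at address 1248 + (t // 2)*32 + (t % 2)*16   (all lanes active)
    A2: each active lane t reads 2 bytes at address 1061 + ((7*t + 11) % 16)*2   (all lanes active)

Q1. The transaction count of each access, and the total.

A1: 8 transactions
A2: 2 transactions

Answer: 8,2; total 10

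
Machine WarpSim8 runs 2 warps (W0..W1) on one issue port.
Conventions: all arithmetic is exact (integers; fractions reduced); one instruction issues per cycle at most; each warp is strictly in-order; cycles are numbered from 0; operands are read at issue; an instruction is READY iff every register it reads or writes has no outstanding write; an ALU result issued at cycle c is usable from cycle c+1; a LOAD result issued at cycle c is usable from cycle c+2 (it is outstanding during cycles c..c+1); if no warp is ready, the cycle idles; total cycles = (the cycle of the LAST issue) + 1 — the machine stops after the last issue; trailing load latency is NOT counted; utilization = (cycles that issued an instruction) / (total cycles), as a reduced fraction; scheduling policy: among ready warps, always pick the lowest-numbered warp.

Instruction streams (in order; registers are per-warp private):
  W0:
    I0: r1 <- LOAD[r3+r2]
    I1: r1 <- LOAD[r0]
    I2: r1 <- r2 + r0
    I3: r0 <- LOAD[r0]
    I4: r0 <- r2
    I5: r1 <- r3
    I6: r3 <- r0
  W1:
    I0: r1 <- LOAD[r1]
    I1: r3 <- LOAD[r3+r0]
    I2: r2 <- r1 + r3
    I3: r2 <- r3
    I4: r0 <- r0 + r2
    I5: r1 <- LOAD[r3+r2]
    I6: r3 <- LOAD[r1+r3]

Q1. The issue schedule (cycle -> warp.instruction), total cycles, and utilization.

cycle 0: W0.I0
cycle 1: W1.I0
cycle 2: W0.I1
cycle 3: W1.I1
cycle 4: W0.I2
cycle 5: W0.I3
cycle 6: W1.I2
cycle 7: W0.I4
cycle 8: W0.I5
cycle 9: W0.I6
cycle 10: W1.I3
cycle 11: W1.I4
cycle 12: W1.I5
cycle 13: idle
cycle 14: W1.I6

Answer: 15 cycles, utilization 14/15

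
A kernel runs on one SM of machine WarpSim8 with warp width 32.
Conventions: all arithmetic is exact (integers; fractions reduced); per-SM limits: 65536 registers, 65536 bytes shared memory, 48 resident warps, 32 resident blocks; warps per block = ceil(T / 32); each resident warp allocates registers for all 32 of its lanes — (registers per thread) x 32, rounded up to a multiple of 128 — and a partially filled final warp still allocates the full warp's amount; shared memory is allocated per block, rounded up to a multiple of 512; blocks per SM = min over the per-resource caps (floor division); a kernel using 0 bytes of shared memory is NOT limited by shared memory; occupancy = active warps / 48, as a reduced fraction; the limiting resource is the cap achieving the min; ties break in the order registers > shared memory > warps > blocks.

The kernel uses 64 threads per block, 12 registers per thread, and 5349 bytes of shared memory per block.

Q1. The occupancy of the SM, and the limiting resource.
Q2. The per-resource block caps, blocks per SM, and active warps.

Answer: occupancy 11/24, limited by shared memory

registers: 85 blocks
shared memory: 11 blocks
warps: 24 blocks
blocks: 32 blocks

Answer: 11 blocks, 22 active warps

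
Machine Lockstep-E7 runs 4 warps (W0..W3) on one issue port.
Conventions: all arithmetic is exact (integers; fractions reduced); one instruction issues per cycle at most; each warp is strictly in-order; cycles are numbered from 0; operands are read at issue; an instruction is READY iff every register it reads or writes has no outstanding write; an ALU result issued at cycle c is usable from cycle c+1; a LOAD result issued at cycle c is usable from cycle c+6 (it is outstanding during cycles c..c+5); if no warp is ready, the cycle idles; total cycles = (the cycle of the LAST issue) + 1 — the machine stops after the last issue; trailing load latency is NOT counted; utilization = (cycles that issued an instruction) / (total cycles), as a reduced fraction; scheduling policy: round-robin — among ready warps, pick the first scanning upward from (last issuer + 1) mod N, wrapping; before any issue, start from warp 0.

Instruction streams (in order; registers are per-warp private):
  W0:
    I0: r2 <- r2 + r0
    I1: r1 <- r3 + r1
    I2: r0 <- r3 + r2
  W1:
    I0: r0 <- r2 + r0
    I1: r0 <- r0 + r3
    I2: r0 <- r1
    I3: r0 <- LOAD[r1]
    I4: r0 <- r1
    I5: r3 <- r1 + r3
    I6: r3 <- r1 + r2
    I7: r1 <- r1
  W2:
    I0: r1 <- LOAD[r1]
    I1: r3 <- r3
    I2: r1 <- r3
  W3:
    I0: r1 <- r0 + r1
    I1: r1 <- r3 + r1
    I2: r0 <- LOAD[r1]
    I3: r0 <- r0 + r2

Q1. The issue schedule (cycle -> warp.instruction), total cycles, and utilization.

cycle 0: W0.I0
cycle 1: W1.I0
cycle 2: W2.I0
cycle 3: W3.I0
cycle 4: W0.I1
cycle 5: W1.I1
cycle 6: W2.I1
cycle 7: W3.I1
cycle 8: W0.I2
cycle 9: W1.I2
cycle 10: W2.I2
cycle 11: W3.I2
cycle 12: W1.I3
cycle 13: idle
cycle 14: idle
cycle 15: idle
cycle 16: idle
cycle 17: W3.I3
cycle 18: W1.I4
cycle 19: W1.I5
cycle 20: W1.I6
cycle 21: W1.I7

Answer: 22 cycles, utilization 9/11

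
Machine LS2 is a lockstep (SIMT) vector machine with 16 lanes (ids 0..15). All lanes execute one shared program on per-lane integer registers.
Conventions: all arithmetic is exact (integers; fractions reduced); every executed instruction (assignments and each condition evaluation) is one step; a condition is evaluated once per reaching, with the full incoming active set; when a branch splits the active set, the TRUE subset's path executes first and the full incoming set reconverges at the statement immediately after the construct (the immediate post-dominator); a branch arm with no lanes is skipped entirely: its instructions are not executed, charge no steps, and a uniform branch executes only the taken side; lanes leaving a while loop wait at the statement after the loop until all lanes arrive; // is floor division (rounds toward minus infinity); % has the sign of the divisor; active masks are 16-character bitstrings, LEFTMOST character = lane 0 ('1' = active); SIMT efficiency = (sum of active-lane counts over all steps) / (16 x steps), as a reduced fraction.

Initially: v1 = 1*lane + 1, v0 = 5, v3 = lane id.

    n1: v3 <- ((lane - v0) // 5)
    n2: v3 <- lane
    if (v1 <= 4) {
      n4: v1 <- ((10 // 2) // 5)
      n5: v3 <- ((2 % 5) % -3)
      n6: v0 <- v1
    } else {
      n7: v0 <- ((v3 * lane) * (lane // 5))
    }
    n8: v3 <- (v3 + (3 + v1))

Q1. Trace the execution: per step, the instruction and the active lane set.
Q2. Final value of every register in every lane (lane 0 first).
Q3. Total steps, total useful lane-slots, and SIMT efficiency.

step 0: v3 <- ((lane - v0) // 5)     1111111111111111
step 1: v3 <- lane                   1111111111111111
step 2: eval (v1 <= 4)               1111111111111111
step 3: v1 <- ((10 // 2) // 5)       1111000000000000
step 4: v3 <- ((2 % 5) % -3)         1111000000000000
step 5: v0 <- v1                     1111000000000000
step 6: v0 <- ((v3 * lane) * (lane // 5)) 0000111111111111
step 7: v3 <- (v3 + (3 + v1))        1111111111111111

Answer: 8 steps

v1: 1,1,1,1,5,6,7,8,9,10,11,12,13,14,15,16
v0: 1,1,1,1,0,25,36,49,64,81,200,242,288,338,392,675
v3: 3,3,3,3,12,14,16,18,20,22,24,26,28,30,32,34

steps = 8; useful = 88; efficiency = 88/128 = 11/16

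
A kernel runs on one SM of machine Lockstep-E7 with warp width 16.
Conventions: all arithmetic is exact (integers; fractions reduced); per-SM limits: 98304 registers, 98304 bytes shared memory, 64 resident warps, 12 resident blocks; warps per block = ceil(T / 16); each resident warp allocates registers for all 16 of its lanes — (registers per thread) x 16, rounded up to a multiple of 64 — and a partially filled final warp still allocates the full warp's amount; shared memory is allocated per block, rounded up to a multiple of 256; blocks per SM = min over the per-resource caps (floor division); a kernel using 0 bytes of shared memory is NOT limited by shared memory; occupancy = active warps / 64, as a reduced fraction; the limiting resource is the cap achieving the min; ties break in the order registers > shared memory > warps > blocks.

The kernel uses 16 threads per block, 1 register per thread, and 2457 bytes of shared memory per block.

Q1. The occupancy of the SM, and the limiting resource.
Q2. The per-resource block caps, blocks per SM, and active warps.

Answer: occupancy 3/16, limited by blocks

registers: 1536 blocks
shared memory: 38 blocks
warps: 64 blocks
blocks: 12 blocks

Answer: 12 blocks, 12 active warps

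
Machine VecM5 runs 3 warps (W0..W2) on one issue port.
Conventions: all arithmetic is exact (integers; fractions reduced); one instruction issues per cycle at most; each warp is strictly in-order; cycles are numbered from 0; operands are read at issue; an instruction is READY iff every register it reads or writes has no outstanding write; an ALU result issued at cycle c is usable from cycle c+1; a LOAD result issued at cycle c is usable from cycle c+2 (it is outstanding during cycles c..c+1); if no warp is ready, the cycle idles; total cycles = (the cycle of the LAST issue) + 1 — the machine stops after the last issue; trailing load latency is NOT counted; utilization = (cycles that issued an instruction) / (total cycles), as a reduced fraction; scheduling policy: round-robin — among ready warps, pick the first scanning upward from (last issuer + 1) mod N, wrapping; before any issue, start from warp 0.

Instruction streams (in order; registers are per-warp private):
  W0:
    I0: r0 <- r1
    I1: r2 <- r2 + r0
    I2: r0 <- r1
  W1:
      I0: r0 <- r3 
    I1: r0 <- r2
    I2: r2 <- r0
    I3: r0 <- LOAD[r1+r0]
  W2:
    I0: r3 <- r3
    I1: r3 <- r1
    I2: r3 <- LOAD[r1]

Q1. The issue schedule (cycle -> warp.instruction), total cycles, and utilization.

cycle 0: W0.I0
cycle 1: W1.I0
cycle 2: W2.I0
cycle 3: W0.I1
cycle 4: W1.I1
cycle 5: W2.I1
cycle 6: W0.I2
cycle 7: W1.I2
cycle 8: W2.I2
cycle 9: W1.I3

Answer: 10 cycles, utilization 1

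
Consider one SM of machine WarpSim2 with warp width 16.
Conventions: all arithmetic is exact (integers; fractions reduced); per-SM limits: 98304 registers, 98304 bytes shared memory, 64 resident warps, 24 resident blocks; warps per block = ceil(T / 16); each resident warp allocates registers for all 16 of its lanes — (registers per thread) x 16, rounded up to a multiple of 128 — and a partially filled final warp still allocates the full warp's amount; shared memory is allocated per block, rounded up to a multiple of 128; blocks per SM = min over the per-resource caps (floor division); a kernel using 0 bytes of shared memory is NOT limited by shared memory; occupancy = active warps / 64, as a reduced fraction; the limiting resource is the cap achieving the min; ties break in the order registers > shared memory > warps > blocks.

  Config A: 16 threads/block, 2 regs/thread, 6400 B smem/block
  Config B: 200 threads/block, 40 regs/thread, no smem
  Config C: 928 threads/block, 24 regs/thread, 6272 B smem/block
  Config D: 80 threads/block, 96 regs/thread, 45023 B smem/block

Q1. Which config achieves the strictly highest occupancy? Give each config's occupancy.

occupancies: A 15/64, B 13/16, C 29/32, D 5/32

Answer: C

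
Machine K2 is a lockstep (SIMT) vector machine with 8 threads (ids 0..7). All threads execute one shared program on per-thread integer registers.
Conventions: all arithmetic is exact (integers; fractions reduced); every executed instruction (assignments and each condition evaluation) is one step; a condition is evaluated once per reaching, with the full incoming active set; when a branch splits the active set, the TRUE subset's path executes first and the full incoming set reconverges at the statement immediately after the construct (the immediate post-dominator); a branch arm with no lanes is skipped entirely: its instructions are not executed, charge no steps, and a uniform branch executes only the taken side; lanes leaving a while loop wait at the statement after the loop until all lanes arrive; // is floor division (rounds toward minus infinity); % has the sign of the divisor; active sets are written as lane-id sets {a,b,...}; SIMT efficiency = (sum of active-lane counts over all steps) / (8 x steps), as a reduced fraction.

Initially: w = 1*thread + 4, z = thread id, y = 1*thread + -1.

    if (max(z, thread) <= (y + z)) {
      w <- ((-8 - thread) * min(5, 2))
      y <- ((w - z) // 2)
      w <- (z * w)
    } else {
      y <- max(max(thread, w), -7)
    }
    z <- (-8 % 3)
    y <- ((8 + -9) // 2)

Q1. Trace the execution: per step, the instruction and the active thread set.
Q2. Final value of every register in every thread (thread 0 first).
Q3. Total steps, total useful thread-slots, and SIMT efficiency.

step 0: eval (max(z, thread) <= (y + z)) {0,1,2,3,4,5,6,7}
step 1: w <- ((-8 - thread) * min(5, 2)) {1,2,3,4,5,6,7}
step 2: y <- ((w - z) // 2)          {1,2,3,4,5,6,7}
step 3: w <- (z * w)                 {1,2,3,4,5,6,7}
step 4: y <- max(max(thread, w), -7) {0}
step 5: z <- (-8 % 3)                {0,1,2,3,4,5,6,7}
step 6: y <- ((8 + -9) // 2)         {0,1,2,3,4,5,6,7}

Answer: 7 steps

w: 4,-18,-40,-66,-96,-130,-168,-210
z: 1,1,1,1,1,1,1,1
y: -1,-1,-1,-1,-1,-1,-1,-1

steps = 7; useful = 46; efficiency = 46/56 = 23/28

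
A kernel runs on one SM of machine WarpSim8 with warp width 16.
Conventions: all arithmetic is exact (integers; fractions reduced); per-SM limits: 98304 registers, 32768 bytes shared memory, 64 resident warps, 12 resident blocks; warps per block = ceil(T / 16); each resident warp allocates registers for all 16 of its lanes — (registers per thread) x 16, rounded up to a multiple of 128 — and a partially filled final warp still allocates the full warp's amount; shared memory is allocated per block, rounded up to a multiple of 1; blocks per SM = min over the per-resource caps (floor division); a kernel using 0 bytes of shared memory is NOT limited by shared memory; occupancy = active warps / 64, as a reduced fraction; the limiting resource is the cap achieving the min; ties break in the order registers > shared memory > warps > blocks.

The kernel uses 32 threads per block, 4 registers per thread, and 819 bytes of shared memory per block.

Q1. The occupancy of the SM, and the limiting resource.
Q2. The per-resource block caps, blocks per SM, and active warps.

Answer: occupancy 3/8, limited by blocks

registers: 384 blocks
shared memory: 40 blocks
warps: 32 blocks
blocks: 12 blocks

Answer: 12 blocks, 24 active warps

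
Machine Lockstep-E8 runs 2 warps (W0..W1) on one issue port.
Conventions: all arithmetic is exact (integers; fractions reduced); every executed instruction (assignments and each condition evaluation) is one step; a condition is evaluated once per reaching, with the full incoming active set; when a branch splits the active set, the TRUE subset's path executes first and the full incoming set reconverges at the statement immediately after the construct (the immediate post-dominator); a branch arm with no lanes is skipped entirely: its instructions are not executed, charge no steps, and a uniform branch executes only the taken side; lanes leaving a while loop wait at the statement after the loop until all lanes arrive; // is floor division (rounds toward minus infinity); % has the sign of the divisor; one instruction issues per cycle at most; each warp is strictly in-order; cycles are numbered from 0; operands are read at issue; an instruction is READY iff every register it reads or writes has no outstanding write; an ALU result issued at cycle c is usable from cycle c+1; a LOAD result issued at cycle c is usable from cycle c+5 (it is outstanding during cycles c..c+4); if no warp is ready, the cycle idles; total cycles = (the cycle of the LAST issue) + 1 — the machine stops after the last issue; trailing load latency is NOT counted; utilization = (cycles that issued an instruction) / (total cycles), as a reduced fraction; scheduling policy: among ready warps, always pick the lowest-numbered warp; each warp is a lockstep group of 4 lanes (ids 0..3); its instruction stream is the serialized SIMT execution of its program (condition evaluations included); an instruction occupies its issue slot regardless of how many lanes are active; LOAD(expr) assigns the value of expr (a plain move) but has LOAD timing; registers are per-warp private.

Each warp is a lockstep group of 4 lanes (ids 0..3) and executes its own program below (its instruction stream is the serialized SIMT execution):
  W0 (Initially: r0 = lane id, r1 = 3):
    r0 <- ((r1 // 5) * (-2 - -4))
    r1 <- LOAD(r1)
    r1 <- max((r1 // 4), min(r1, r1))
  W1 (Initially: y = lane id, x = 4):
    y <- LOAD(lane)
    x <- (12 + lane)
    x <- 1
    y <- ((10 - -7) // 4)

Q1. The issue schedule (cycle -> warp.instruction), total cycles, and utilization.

cycle 0: W0.I0
cycle 1: W0.I1
cycle 2: W1.I0
cycle 3: W1.I1
cycle 4: W1.I2
cycle 5: idle
cycle 6: W0.I2
cycle 7: W1.I3

Answer: 8 cycles, utilization 7/8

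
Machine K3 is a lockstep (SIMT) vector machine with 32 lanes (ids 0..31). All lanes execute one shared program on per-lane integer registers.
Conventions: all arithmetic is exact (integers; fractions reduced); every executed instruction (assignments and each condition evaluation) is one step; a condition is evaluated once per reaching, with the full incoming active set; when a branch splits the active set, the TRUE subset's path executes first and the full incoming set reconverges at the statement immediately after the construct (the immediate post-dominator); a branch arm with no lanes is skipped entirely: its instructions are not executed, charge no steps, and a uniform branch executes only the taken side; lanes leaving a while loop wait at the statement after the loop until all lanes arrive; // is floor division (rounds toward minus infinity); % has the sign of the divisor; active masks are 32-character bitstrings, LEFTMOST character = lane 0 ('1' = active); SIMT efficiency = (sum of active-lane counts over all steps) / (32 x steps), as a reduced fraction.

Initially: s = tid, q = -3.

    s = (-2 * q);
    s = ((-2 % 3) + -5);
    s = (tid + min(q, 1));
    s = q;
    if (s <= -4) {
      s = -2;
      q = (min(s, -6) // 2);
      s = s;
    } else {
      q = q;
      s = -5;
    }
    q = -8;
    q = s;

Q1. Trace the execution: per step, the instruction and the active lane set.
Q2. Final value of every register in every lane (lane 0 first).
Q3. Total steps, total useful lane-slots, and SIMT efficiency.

step 0: s <- (-2 * q)                11111111111111111111111111111111
step 1: s <- ((-2 % 3) + -5)         11111111111111111111111111111111
step 2: s <- (tid + min(q, 1))       11111111111111111111111111111111
step 3: s <- q                       11111111111111111111111111111111
step 4: eval (s <= -4)               11111111111111111111111111111111
step 5: q <- q                       11111111111111111111111111111111
step 6: s <- -5                      11111111111111111111111111111111
step 7: q <- -8                      11111111111111111111111111111111
step 8: q <- s                       11111111111111111111111111111111

Answer: 9 steps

s: -5,-5,-5,-5,-5,-5,-5,-5,-5,-5,-5,-5,-5,-5,-5,-5,-5,-5,-5,-5,-5,-5,-5,-5,-5,-5,-5,-5,-5,-5,-5,-5
q: -5,-5,-5,-5,-5,-5,-5,-5,-5,-5,-5,-5,-5,-5,-5,-5,-5,-5,-5,-5,-5,-5,-5,-5,-5,-5,-5,-5,-5,-5,-5,-5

steps = 9; useful = 288; efficiency = 288/288 = 1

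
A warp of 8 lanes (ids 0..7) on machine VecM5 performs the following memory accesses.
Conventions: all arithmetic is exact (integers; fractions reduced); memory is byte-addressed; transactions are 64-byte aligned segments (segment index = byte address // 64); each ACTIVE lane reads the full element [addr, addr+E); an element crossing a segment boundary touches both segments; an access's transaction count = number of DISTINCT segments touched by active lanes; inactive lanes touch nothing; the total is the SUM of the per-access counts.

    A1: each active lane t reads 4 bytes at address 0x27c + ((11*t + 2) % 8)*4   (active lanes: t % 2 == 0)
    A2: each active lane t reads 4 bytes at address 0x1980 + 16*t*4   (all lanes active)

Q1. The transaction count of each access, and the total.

A1: 2 transactions
A2: 8 transactions

Answer: 2,8; total 10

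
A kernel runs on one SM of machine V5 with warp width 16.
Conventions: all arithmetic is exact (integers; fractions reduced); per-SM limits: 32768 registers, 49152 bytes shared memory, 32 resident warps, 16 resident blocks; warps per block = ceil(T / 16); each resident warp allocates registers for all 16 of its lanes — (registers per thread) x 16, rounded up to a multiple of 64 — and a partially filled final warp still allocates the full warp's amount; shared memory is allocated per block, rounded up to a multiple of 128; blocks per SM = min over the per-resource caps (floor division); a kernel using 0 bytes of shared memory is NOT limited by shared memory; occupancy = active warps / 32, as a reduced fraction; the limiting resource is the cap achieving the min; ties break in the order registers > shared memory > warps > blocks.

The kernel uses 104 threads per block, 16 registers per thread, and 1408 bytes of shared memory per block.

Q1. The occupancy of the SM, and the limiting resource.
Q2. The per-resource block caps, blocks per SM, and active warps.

Answer: occupancy 7/8, limited by warps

registers: 18 blocks
shared memory: 34 blocks
warps: 4 blocks
blocks: 16 blocks

Answer: 4 blocks, 28 active warps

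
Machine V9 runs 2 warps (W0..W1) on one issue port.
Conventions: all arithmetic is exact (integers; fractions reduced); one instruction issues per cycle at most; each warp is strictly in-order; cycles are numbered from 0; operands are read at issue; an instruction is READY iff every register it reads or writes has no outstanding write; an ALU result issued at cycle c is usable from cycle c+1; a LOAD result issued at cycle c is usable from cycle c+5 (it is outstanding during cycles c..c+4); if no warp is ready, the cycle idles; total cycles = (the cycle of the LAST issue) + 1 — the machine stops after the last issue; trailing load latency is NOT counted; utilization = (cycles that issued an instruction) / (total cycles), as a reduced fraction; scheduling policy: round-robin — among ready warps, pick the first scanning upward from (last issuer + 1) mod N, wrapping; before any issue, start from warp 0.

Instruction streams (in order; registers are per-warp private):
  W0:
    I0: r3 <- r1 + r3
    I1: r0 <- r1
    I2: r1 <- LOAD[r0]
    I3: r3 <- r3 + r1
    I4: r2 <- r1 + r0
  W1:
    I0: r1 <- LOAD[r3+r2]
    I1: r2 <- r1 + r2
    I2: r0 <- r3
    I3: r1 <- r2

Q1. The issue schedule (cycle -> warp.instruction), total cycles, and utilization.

cycle 0: W0.I0
cycle 1: W1.I0
cycle 2: W0.I1
cycle 3: W0.I2
cycle 4: idle
cycle 5: idle
cycle 6: W1.I1
cycle 7: W1.I2
cycle 8: W0.I3
cycle 9: W1.I3
cycle 10: W0.I4

Answer: 11 cycles, utilization 9/11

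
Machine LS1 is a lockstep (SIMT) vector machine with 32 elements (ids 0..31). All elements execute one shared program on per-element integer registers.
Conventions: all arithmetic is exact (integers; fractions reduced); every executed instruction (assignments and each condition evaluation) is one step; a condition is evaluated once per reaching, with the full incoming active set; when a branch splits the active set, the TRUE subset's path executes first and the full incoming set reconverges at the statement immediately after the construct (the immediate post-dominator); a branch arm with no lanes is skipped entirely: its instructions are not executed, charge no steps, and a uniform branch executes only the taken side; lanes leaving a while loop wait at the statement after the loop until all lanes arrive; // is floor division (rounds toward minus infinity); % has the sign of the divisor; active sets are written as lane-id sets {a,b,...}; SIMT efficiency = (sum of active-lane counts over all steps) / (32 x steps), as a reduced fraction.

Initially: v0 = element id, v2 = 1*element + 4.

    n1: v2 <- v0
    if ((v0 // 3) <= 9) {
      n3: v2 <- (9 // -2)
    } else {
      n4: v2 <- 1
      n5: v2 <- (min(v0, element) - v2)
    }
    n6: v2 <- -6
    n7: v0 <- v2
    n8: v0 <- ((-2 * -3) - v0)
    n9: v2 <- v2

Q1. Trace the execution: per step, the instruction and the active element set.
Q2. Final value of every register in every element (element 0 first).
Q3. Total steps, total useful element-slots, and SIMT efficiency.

step 0: v2 <- v0                     {0,1,2,3,4,5,6,7,8,9,10,11,12,13,14,15,16,17,18,19,20,21,22,23,24,25,26,27,28,29,30,31}
step 1: eval ((v0 // 3) <= 9)        {0,1,2,3,4,5,6,7,8,9,10,11,12,13,14,15,16,17,18,19,20,21,22,23,24,25,26,27,28,29,30,31}
step 2: v2 <- (9 // -2)              {0,1,2,3,4,5,6,7,8,9,10,11,12,13,14,15,16,17,18,19,20,21,22,23,24,25,26,27,28,29}
step 3: v2 <- 1                      {30,31}
step 4: v2 <- (min(v0, element) - v2) {30,31}
step 5: v2 <- -6                     {0,1,2,3,4,5,6,7,8,9,10,11,12,13,14,15,16,17,18,19,20,21,22,23,24,25,26,27,28,29,30,31}
step 6: v0 <- v2                     {0,1,2,3,4,5,6,7,8,9,10,11,12,13,14,15,16,17,18,19,20,21,22,23,24,25,26,27,28,29,30,31}
step 7: v0 <- ((-2 * -3) - v0)       {0,1,2,3,4,5,6,7,8,9,10,11,12,13,14,15,16,17,18,19,20,21,22,23,24,25,26,27,28,29,30,31}
step 8: v2 <- v2                     {0,1,2,3,4,5,6,7,8,9,10,11,12,13,14,15,16,17,18,19,20,21,22,23,24,25,26,27,28,29,30,31}

Answer: 9 steps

v0: 12,12,12,12,12,12,12,12,12,12,12,12,12,12,12,12,12,12,12,12,12,12,12,12,12,12,12,12,12,12,12,12
v2: -6,-6,-6,-6,-6,-6,-6,-6,-6,-6,-6,-6,-6,-6,-6,-6,-6,-6,-6,-6,-6,-6,-6,-6,-6,-6,-6,-6,-6,-6,-6,-6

steps = 9; useful = 226; efficiency = 226/288 = 113/144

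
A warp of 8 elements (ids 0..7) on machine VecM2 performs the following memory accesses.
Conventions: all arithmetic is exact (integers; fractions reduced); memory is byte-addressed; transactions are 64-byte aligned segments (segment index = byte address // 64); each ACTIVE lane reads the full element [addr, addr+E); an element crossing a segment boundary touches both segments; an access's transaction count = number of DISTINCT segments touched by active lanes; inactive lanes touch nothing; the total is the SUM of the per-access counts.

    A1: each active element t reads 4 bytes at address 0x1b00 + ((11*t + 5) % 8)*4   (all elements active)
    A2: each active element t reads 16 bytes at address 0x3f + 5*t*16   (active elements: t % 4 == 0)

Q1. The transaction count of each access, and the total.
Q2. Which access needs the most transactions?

A1: 1 transaction
A2: 4 transactions

Answer: 1,4; total 5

Answer: A2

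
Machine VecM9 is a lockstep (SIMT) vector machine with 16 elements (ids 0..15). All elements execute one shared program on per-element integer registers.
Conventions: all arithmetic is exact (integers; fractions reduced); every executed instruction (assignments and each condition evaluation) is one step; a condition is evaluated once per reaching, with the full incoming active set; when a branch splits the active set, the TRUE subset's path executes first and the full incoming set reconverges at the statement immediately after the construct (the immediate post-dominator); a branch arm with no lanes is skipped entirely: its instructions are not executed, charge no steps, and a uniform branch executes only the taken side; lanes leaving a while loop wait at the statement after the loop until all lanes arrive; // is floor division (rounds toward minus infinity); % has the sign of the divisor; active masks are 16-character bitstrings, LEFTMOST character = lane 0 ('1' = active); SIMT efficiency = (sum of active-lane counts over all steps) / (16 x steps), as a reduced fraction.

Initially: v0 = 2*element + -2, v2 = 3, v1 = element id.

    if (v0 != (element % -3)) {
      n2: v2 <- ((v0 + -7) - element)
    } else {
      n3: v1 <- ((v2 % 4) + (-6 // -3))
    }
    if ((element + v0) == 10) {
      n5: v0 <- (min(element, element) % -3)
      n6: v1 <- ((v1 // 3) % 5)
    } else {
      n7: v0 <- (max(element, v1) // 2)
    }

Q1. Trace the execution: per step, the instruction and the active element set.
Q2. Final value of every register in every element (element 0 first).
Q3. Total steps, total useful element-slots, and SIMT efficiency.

step 0: eval (v0 != (element % -3))  1111111111111111
step 1: v2 <- ((v0 + -7) - element)  1111111111111111
step 2: eval ((element + v0) == 10)  1111111111111111
step 3: v0 <- (min(element, element) % -3) 0000100000000000
step 4: v1 <- ((v1 // 3) % 5)        0000100000000000
step 5: v0 <- (max(element, v1) // 2) 1111011111111111

Answer: 6 steps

v0: 0,0,1,1,-2,2,3,3,4,4,5,5,6,6,7,7
v2: -9,-8,-7,-6,-5,-4,-3,-2,-1,0,1,2,3,4,5,6
v1: 0,1,2,3,1,5,6,7,8,9,10,11,12,13,14,15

steps = 6; useful = 65; efficiency = 65/96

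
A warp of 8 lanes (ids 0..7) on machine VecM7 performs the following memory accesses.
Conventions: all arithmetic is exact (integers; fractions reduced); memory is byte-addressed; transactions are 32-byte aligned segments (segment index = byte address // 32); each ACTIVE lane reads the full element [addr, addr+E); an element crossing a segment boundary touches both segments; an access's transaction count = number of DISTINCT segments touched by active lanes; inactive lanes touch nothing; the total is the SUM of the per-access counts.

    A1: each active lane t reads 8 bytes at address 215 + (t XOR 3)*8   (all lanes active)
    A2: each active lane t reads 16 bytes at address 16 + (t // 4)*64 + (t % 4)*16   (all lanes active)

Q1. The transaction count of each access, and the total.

A1: 3 transactions
A2: 5 transactions

Answer: 3,5; total 8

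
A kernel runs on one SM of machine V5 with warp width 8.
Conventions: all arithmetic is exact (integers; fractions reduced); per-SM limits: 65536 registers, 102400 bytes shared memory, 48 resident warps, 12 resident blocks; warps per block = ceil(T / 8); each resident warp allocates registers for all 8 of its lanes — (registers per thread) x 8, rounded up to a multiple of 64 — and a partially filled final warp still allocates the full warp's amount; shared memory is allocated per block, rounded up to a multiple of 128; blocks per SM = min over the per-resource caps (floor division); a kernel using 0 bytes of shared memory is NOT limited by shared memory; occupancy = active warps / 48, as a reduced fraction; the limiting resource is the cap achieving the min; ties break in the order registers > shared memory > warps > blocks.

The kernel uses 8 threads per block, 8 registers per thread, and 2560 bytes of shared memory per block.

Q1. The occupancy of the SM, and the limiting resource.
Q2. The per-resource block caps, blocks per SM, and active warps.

Answer: occupancy 1/4, limited by blocks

registers: 1024 blocks
shared memory: 40 blocks
warps: 48 blocks
blocks: 12 blocks

Answer: 12 blocks, 12 active warps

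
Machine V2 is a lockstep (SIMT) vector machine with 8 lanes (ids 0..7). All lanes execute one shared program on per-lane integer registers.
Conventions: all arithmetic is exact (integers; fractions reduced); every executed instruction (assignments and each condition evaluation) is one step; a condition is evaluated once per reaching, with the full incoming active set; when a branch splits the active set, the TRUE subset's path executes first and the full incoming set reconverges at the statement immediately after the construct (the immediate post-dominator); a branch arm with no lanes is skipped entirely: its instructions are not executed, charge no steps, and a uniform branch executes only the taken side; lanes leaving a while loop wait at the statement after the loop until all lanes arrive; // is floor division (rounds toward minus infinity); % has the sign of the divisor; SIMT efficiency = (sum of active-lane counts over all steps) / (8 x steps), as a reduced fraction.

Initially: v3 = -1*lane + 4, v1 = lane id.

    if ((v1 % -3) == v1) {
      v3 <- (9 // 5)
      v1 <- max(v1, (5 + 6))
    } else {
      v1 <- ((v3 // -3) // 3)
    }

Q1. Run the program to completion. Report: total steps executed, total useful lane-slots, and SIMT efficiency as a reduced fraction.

Answer: 4 steps, 17 useful, 17/32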